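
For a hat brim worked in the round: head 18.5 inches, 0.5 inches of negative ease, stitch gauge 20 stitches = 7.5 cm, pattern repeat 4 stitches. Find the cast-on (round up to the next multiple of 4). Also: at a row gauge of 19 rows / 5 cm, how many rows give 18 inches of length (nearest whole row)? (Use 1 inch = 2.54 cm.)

Cast on 124 stitches; work 174 rows.

Finished = 18.5 − 0.5 = 18 inches.
18 inches × 2.54 = 45.72 cm.
20/7.5 = 2.667 sts per cm; 45.72 × 2.667 = 121.92 sts.
Next multiple of 4 → 124.
18 inches = 45.72 cm; × 3.8 = 173.74 → 174 rows.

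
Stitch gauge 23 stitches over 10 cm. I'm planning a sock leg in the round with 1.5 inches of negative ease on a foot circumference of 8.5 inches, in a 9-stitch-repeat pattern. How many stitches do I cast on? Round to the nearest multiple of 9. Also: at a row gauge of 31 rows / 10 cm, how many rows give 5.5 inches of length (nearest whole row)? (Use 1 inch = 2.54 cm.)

Finished = 8.5 − 1.5 = 7 inches.
7 inches × 2.54 = 17.78 cm.
23/10 = 2.3 sts per cm; 17.78 × 2.3 = 40.89 sts.
Nearest multiple of 9 → 45.
5.5 inches = 13.97 cm; × 3.1 = 43.31 → 43 rows.

Cast on 45 stitches; work 43 rows.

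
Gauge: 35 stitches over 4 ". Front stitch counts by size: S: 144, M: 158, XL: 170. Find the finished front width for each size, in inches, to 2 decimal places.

35/4 = 8.75 sts per in.
S: 144 / 8.75 = 16.457 → 16.46 in.
M: 158 / 8.75 = 18.057 → 18.06 in.
XL: 170 / 8.75 = 19.429 → 19.43 in.

S 16.46 inches; M 18.06 inches; XL 19.43 inches.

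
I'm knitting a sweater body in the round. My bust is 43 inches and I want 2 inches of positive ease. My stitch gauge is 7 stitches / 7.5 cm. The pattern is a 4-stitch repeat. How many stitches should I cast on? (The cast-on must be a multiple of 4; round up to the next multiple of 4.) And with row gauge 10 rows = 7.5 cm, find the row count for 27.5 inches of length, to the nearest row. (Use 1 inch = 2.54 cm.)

Cast on 108 stitches; work 93 rows.

Finished = 43 + 2 = 45 inches.
45 inches × 2.54 = 114.30 cm.
7/7.5 = 0.933 sts per cm; 114.30 × 0.933 = 106.68 sts.
Next multiple of 4 → 108.
27.5 inches = 69.85 cm; × 1.333 = 93.13 → 93 rows.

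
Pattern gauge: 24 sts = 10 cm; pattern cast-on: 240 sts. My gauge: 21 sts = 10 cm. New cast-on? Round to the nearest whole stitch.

Scale factor = 21 / 24 = 0.875.
240 × 21 / 24 = 210.00 sts.

Cast on 210 stitches.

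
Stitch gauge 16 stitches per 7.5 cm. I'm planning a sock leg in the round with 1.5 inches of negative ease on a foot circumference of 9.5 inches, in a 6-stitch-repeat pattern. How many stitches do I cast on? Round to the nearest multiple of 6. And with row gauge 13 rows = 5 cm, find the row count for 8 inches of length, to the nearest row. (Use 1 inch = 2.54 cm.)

Cast on 42 stitches; work 53 rows.

Finished = 9.5 − 1.5 = 8 inches.
8 inches × 2.54 = 20.32 cm.
16/7.5 = 2.133 sts per cm; 20.32 × 2.133 = 43.35 sts.
Nearest multiple of 6 → 42.
8 inches = 20.32 cm; × 2.6 = 52.83 → 53 rows.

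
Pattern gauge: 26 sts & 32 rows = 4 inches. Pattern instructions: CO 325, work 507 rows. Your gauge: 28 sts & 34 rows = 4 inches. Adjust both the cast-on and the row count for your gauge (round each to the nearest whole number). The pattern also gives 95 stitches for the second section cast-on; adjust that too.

Stitches: 325 × 28/26 = 350.00 → 350.
Rows: 507 × 34/32 = 538.69 → 539.
second section cast-on: 95 × 28/26 = 102.31 → 102.

Cast on 350 stitches; work 539 rows; second section cast-on 102 stitches.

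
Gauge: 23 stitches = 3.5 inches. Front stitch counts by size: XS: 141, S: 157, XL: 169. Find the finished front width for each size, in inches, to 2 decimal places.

XS 21.46 inches; S 23.89 inches; XL 25.72 inches.

23/3.5 = 6.571 sts per in.
XS: 141 / 6.571 = 21.457 → 21.46 in.
S: 157 / 6.571 = 23.891 → 23.89 in.
XL: 169 / 6.571 = 25.717 → 25.72 in.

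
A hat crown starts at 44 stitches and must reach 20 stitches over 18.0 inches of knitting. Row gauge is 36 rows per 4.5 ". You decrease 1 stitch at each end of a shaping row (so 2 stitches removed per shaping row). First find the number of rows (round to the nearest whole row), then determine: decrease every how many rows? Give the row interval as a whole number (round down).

Rows = 18.0 × 8 = 144.0 → 144 rows.
Stitches to remove: 24 → 12 shaping rows (at 2 st each).
144 / 12 = 12.00 → every 12 rows.

Decrease every 12th row.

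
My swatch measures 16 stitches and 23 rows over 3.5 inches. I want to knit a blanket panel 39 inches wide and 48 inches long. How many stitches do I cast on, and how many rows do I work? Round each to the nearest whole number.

Stitch gauge = 16/3.5 = 4.571 sts/in; 39 × 4.571 = 178.29 → 178 sts.
Row gauge = 23/3.5 = 6.571 rows/in; 48 × 6.571 = 315.43 → 315 rows.

Cast on 178 stitches and work 315 rows.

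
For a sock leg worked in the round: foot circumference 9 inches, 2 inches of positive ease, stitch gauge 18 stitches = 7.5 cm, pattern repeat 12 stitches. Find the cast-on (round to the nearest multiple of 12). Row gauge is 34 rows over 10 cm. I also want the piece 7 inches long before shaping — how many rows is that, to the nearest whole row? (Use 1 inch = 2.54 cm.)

Finished = 9 + 2 = 11 inches.
11 inches × 2.54 = 27.94 cm.
18/7.5 = 2.4 sts per cm; 27.94 × 2.4 = 67.06 sts.
Nearest multiple of 12 → 72.
7 inches = 17.78 cm; × 3.4 = 60.45 → 60 rows.

Cast on 72 stitches; work 60 rows.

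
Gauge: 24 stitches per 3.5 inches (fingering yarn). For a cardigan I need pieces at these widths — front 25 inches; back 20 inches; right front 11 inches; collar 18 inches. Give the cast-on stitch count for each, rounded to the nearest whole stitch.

Rate = 24/3.5 = 6.857 sts per in.
front: 25 × 6.857 = 171.43 → 171.
back: 20 × 6.857 = 137.14 → 137.
right front: 11 × 6.857 = 75.43 → 75.
collar: 18 × 6.857 = 123.43 → 123.

front 171; back 137; right front 75; collar 123.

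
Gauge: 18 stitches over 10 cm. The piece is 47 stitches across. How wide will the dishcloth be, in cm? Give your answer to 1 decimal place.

18 stitches / 10 cm = 1.8 stitches per cm.
47 / 1.8 = 26.11 cm.

26.1 cm.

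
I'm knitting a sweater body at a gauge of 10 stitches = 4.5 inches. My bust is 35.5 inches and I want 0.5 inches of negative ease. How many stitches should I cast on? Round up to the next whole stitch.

Finished = 35.5 − 0.5 = 35 in.
10 / 4.5 = 2.222 sts per inch.
35.00 × 2.222 = 77.78 sts.
→ 78 sts.

CO 78 sts.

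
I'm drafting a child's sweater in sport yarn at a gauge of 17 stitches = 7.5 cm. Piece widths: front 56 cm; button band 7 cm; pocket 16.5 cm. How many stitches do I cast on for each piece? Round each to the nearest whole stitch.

front 127; button band 16; pocket 37.

Rate = 17/7.5 = 2.267 sts per cm.
front: 56 × 2.267 = 126.93 → 127.
button band: 7 × 2.267 = 15.87 → 16.
pocket: 16.5 × 2.267 = 37.40 → 37.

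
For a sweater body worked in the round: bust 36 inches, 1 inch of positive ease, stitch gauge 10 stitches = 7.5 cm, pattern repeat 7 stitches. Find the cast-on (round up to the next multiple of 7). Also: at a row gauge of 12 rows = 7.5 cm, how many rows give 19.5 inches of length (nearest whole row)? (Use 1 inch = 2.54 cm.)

Finished = 36 + 1 = 37 inches.
37 inches × 2.54 = 93.98 cm.
10/7.5 = 1.333 sts per cm; 93.98 × 1.333 = 125.31 sts.
Next multiple of 7 → 126.
19.5 inches = 49.53 cm; × 1.6 = 79.25 → 79 rows.

Cast on 126 stitches; work 79 rows.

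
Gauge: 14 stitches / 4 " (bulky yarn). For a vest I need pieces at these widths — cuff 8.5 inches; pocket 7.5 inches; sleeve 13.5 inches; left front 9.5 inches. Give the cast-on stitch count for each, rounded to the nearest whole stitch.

Rate = 14/4 = 3.5 sts per in.
cuff: 8.5 × 3.5 = 29.75 → 30.
pocket: 7.5 × 3.5 = 26.25 → 26.
sleeve: 13.5 × 3.5 = 47.25 → 47.
left front: 9.5 × 3.5 = 33.25 → 33.

cuff 30; pocket 26; sleeve 47; left front 33.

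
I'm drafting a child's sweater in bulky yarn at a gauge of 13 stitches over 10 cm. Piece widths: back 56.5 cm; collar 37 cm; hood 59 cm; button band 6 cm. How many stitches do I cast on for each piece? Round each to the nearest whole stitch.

Rate = 13/10 = 1.3 sts per cm.
back: 56.5 × 1.3 = 73.45 → 73.
collar: 37 × 1.3 = 48.10 → 48.
hood: 59 × 1.3 = 76.70 → 77.
button band: 6 × 1.3 = 7.80 → 8.

back 73; collar 48; hood 77; button band 8.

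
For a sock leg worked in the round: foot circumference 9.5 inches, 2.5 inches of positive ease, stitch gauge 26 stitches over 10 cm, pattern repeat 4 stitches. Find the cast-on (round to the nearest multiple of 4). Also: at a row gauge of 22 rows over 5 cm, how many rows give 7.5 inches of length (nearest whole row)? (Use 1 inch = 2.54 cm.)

Finished = 9.5 + 2.5 = 12 inches.
12 inches × 2.54 = 30.48 cm.
26/10 = 2.6 sts per cm; 30.48 × 2.6 = 79.25 sts.
Nearest multiple of 4 → 80.
7.5 inches = 19.05 cm; × 4.4 = 83.82 → 84 rows.

Cast on 80 stitches; work 84 rows.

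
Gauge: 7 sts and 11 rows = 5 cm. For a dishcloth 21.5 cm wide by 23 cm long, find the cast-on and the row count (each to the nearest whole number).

Cast on 30 stitches and work 51 rows.

Stitch gauge = 7/5 = 1.4 sts/cm; 21.5 × 1.4 = 30.10 → 30 sts.
Row gauge = 11/5 = 2.2 rows/cm; 23 × 2.2 = 50.60 → 51 rows.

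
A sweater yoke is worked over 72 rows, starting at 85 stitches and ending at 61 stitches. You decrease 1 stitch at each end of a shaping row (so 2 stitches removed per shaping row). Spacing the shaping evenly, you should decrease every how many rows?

Stitches to remove: |61 − 85| = 24.
Shaping rows needed: 24 / 2 = 12.
72 rows / 12 = every 6 rows.

Decrease every 6th row.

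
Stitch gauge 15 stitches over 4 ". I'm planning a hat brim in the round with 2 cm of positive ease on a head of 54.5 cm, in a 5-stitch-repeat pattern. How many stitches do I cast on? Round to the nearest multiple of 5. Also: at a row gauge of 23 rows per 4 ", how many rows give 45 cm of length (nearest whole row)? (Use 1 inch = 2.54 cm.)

Finished = 54.5 + 2 = 56.5 cm.
56.5 cm × 1/2.54 = 22.24 inches.
15/4 = 3.75 sts per in; 22.24 × 3.75 = 83.42 sts.
Nearest multiple of 5 → 85.
45 cm = 17.72 inches; × 5.75 = 101.87 → 102 rows.

Cast on 85 stitches; work 102 rows.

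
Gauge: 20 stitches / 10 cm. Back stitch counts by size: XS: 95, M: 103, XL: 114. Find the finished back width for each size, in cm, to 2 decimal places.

20/10 = 2 sts per cm.
XS: 95 / 2 = 47.500 → 47.50 cm.
M: 103 / 2 = 51.500 → 51.50 cm.
XL: 114 / 2 = 57.000 → 57.00 cm.

XS 47.50 cm; M 51.50 cm; XL 57.00 cm.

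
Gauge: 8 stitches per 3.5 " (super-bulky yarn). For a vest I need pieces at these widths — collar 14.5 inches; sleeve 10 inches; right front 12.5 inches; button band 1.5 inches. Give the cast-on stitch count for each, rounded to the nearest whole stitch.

Rate = 8/3.5 = 2.286 sts per in.
collar: 14.5 × 2.286 = 33.14 → 33.
sleeve: 10 × 2.286 = 22.86 → 23.
right front: 12.5 × 2.286 = 28.57 → 29.
button band: 1.5 × 2.286 = 3.43 → 3.

collar 33; sleeve 23; right front 29; button band 3.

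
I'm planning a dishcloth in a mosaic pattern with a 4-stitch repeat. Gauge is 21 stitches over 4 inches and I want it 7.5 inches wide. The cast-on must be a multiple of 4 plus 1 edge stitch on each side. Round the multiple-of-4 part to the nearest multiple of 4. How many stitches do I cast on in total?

21 / 4 = 5.25 sts per inch.
7.5 × 5.25 = 39.38 sts.
Less 2 edge sts → 37.38 for the repeat.
Nearest multiple of 4: 36.
Add back 2 edge sts → 38.

38 stitches.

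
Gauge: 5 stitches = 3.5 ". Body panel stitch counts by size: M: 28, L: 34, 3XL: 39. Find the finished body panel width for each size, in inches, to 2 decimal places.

5/3.5 = 1.429 sts per in.
M: 28 / 1.429 = 19.600 → 19.60 in.
L: 34 / 1.429 = 23.800 → 23.80 in.
3XL: 39 / 1.429 = 27.300 → 27.30 in.

M 19.60 inches; L 23.80 inches; 3XL 27.30 inches.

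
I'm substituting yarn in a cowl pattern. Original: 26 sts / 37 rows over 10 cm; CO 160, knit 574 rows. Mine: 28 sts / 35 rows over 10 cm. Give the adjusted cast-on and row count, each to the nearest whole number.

Cast on 172 stitches; work 543 rows.

Stitches: 160 × 28/26 = 172.31 → 172.
Rows: 574 × 35/37 = 542.97 → 543.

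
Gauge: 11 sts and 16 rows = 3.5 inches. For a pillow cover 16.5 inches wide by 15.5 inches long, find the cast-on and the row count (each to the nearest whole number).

Stitch gauge = 11/3.5 = 3.143 sts/in; 16.5 × 3.143 = 51.86 → 52 sts.
Row gauge = 16/3.5 = 4.571 rows/in; 15.5 × 4.571 = 70.86 → 71 rows.

Cast on 52 stitches and work 71 rows.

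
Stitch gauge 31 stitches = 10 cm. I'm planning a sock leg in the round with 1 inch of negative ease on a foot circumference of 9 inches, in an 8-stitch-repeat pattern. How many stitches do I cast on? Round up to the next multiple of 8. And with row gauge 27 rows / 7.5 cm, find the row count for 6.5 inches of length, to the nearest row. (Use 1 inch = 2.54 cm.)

Finished = 9 − 1 = 8 inches.
8 inches × 2.54 = 20.32 cm.
31/10 = 3.1 sts per cm; 20.32 × 3.1 = 62.99 sts.
Next multiple of 8 → 64.
6.5 inches = 16.51 cm; × 3.6 = 59.44 → 59 rows.

Cast on 64 stitches; work 59 rows.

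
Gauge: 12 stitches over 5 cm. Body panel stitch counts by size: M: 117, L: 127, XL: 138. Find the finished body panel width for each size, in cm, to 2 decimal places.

12/5 = 2.4 sts per cm.
M: 117 / 2.4 = 48.750 → 48.75 cm.
L: 127 / 2.4 = 52.917 → 52.92 cm.
XL: 138 / 2.4 = 57.500 → 57.50 cm.

M 48.75 cm; L 52.92 cm; XL 57.50 cm.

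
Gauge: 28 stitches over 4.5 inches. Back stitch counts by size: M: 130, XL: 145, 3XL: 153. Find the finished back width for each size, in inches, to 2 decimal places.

M 20.89 inches; XL 23.30 inches; 3XL 24.59 inches.

28/4.5 = 6.222 sts per in.
M: 130 / 6.222 = 20.893 → 20.89 in.
XL: 145 / 6.222 = 23.304 → 23.30 in.
3XL: 153 / 6.222 = 24.589 → 24.59 in.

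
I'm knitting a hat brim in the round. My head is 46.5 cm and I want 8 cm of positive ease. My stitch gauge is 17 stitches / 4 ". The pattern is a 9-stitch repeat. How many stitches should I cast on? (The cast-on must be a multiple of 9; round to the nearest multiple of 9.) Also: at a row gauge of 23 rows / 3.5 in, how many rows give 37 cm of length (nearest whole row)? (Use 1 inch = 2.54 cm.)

Finished = 46.5 + 8 = 54.5 cm.
54.5 cm × 1/2.54 = 21.46 inches.
17/4 = 4.25 sts per in; 21.46 × 4.25 = 91.19 sts.
Nearest multiple of 9 → 90.
37 cm = 14.57 inches; × 6.571 = 95.73 → 96 rows.

Cast on 90 stitches; work 96 rows.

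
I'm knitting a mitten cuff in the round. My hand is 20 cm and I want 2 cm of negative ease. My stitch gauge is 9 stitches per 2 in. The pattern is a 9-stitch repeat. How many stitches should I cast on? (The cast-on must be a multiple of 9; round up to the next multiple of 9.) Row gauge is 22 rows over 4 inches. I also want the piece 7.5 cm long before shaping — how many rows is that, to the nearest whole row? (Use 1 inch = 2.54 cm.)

Cast on 36 stitches; work 16 rows.

Finished = 20 − 2 = 18 cm.
18 cm × 1/2.54 = 7.09 inches.
9/2 = 4.5 sts per in; 7.09 × 4.5 = 31.89 sts.
Next multiple of 9 → 36.
7.5 cm = 2.95 inches; × 5.5 = 16.24 → 16 rows.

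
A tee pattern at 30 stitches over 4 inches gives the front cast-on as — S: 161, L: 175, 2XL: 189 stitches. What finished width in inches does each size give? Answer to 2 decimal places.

30/4 = 7.5 sts per in.
S: 161 / 7.5 = 21.467 → 21.47 in.
L: 175 / 7.5 = 23.333 → 23.33 in.
2XL: 189 / 7.5 = 25.200 → 25.20 in.

S 21.47 inches; L 23.33 inches; 2XL 25.20 inches.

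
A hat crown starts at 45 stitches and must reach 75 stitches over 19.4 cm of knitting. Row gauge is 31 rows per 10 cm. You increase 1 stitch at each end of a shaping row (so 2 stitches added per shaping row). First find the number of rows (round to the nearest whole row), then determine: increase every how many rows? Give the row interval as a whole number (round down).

Rows = 19.4 × 3.1 = 60.1 → 60 rows.
Stitches to add: 30 → 15 shaping rows (at 2 st each).
60 / 15 = 4.00 → every 4 rows.

Increase every 4th row.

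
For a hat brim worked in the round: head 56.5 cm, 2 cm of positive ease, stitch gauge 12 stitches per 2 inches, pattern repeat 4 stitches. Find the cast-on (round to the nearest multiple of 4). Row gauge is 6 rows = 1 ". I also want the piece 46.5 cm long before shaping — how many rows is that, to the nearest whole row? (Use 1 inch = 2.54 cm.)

Finished = 56.5 + 2 = 58.5 cm.
58.5 cm × 1/2.54 = 23.03 inches.
12/2 = 6 sts per in; 23.03 × 6 = 138.19 sts.
Nearest multiple of 4 → 140.
46.5 cm = 18.31 inches; × 6 = 109.84 → 110 rows.

Cast on 140 stitches; work 110 rows.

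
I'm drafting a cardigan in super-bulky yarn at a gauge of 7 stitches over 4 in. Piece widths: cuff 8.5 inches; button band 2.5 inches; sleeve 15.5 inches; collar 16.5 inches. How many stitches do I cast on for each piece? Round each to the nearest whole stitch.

cuff 15; button band 4; sleeve 27; collar 29.

Rate = 7/4 = 1.75 sts per in.
cuff: 8.5 × 1.75 = 14.88 → 15.
button band: 2.5 × 1.75 = 4.38 → 4.
sleeve: 15.5 × 1.75 = 27.12 → 27.
collar: 16.5 × 1.75 = 28.88 → 29.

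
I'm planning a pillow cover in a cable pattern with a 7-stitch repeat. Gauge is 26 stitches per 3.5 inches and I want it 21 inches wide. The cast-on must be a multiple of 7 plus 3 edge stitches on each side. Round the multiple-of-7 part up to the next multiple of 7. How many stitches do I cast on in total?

160 stitches.

26 / 3.5 = 7.429 sts per inch.
21 × 7.429 = 156.00 sts.
Less 6 edge sts → 150.00 for the repeat.
Next multiple of 7: 154.
Add back 6 edge sts → 160.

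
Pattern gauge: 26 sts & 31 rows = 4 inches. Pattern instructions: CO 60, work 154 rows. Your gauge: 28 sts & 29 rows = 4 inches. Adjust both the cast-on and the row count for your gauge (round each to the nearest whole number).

Stitches: 60 × 28/26 = 64.62 → 65.
Rows: 154 × 29/31 = 144.06 → 144.

Cast on 65 stitches; work 144 rows.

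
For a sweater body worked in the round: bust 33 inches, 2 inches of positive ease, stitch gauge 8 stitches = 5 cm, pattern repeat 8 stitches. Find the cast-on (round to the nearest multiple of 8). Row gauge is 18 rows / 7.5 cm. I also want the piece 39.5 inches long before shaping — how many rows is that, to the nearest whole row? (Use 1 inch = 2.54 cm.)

Finished = 33 + 2 = 35 inches.
35 inches × 2.54 = 88.90 cm.
8/5 = 1.6 sts per cm; 88.90 × 1.6 = 142.24 sts.
Nearest multiple of 8 → 144.
39.5 inches = 100.33 cm; × 2.4 = 240.79 → 241 rows.

Cast on 144 stitches; work 241 rows.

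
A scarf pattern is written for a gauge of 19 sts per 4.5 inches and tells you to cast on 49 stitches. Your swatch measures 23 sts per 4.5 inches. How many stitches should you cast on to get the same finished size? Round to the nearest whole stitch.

Scale factor = 23 / 19 = 1.211.
49 × 23 / 19 = 59.32 sts.
→ 59 sts.

59 stitches.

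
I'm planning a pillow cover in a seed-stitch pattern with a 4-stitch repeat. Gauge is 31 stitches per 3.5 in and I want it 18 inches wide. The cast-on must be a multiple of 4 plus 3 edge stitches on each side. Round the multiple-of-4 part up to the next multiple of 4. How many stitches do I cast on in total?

CO 162 sts.

31 / 3.5 = 8.857 sts per inch.
18 × 8.857 = 159.43 sts.
Less 6 edge sts → 153.43 for the repeat.
Next multiple of 4: 156.
Add back 6 edge sts → 162.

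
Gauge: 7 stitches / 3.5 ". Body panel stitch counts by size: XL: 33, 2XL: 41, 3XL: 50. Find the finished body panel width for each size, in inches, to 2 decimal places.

XL 16.50 inches; 2XL 20.50 inches; 3XL 25.00 inches.

7/3.5 = 2 sts per in.
XL: 33 / 2 = 16.500 → 16.50 in.
2XL: 41 / 2 = 20.500 → 20.50 in.
3XL: 50 / 2 = 25.000 → 25.00 in.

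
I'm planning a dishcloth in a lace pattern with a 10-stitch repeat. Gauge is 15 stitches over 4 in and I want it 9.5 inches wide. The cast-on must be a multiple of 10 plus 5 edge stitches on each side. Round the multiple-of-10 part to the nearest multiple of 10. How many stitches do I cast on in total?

15 / 4 = 3.75 sts per inch.
9.5 × 3.75 = 35.62 sts.
Less 10 edge sts → 25.62 for the repeat.
Nearest multiple of 10: 30.
Add back 10 edge sts → 40.

40 stitches.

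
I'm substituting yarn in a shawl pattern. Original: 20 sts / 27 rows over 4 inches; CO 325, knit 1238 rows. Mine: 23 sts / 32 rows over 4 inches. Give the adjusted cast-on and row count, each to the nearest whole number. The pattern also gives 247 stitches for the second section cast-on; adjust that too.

Cast on 374 stitches; work 1467 rows; second section cast-on 284 stitches.

Stitches: 325 × 23/20 = 373.75 → 374.
Rows: 1238 × 32/27 = 1467.26 → 1467.
second section cast-on: 247 × 23/20 = 284.05 → 284.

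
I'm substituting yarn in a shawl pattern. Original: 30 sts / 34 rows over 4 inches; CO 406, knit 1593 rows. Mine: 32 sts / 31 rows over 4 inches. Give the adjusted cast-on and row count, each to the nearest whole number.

Stitches: 406 × 32/30 = 433.07 → 433.
Rows: 1593 × 31/34 = 1452.44 → 1452.

Cast on 433 stitches; work 1452 rows.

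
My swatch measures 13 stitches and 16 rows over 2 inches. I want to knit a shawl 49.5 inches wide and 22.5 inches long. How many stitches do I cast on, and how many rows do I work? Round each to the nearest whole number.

Stitch gauge = 13/2 = 6.5 sts/in; 49.5 × 6.5 = 321.75 → 322 sts.
Row gauge = 16/2 = 8 rows/in; 22.5 × 8 = 180.00 → 180 rows.

Cast on 322 stitches and work 180 rows.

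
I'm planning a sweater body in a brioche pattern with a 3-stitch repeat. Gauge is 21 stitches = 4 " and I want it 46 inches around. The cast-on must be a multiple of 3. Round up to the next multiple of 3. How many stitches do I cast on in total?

21 / 4 = 5.25 sts per inch.
46 × 5.25 = 241.50 sts.
Next multiple of 3: 243.

243 stitches.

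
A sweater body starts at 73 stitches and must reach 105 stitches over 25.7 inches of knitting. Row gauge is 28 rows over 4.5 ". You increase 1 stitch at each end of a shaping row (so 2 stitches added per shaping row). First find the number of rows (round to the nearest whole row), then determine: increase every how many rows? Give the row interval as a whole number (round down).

Rows = 25.7 × 6.222 = 159.9 → 160 rows.
Stitches to add: 32 → 16 shaping rows (at 2 st each).
160 / 16 = 10.00 → every 10 rows.

Increase every 10th row.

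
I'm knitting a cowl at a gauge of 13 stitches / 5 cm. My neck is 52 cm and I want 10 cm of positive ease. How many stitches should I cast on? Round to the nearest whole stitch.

Finished = 52 + 10 = 62 cm.
13 / 5 = 2.6 sts per cm.
62.00 × 2.6 = 161.20 sts.
→ 161 sts.

CO 161 sts.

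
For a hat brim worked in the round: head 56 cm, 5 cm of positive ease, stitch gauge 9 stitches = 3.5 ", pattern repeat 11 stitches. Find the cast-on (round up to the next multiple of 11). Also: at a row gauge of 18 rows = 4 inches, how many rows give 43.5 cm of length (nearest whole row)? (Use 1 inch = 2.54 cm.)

Cast on 66 stitches; work 77 rows.

Finished = 56 + 5 = 61 cm.
61 cm × 1/2.54 = 24.02 inches.
9/3.5 = 2.571 sts per in; 24.02 × 2.571 = 61.75 sts.
Next multiple of 11 → 66.
43.5 cm = 17.13 inches; × 4.5 = 77.07 → 77 rows.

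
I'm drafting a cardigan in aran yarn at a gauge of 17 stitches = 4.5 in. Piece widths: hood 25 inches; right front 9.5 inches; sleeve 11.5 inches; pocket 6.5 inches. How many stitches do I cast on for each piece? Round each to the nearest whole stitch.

Rate = 17/4.5 = 3.778 sts per in.
hood: 25 × 3.778 = 94.44 → 94.
right front: 9.5 × 3.778 = 35.89 → 36.
sleeve: 11.5 × 3.778 = 43.44 → 43.
pocket: 6.5 × 3.778 = 24.56 → 25.

hood 94; right front 36; sleeve 43; pocket 25.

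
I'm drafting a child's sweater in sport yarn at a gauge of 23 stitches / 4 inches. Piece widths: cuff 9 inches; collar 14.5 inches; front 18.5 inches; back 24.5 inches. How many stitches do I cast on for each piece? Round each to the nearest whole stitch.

Rate = 23/4 = 5.75 sts per in.
cuff: 9 × 5.75 = 51.75 → 52.
collar: 14.5 × 5.75 = 83.38 → 83.
front: 18.5 × 5.75 = 106.38 → 106.
back: 24.5 × 5.75 = 140.88 → 141.

cuff 52; collar 83; front 106; back 141.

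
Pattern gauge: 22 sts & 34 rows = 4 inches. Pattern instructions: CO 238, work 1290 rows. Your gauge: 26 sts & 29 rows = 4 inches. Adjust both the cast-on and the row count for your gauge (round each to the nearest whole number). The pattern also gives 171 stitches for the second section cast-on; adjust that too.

Cast on 281 stitches; work 1100 rows; second section cast-on 202 stitches.

Stitches: 238 × 26/22 = 281.27 → 281.
Rows: 1290 × 29/34 = 1100.29 → 1100.
second section cast-on: 171 × 26/22 = 202.09 → 202.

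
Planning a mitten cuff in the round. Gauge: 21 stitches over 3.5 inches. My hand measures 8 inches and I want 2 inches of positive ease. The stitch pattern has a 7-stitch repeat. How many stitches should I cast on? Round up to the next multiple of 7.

Finished = 8 + 2 = 10 inches.
21 / 3.5 = 6 sts/in.
10 × 6 = 60.00 sts.
Next multiple of 7: 63.

Cast on 63 stitches.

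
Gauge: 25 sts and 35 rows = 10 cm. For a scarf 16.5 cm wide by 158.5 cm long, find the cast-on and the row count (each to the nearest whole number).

Cast on 41 stitches and work 555 rows.

Stitch gauge = 25/10 = 2.5 sts/cm; 16.5 × 2.5 = 41.25 → 41 sts.
Row gauge = 35/10 = 3.5 rows/cm; 158.5 × 3.5 = 554.75 → 555 rows.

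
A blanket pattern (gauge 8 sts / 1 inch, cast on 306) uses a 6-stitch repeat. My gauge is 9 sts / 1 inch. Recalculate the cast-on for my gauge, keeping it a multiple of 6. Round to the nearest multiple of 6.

CO 342 sts.

306 × 9 / 8 = 344.25.
Nearest multiple of 6: 342.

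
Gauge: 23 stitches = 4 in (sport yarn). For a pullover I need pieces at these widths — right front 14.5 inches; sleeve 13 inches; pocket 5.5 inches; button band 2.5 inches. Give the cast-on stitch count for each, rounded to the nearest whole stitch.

right front 83; sleeve 75; pocket 32; button band 14.

Rate = 23/4 = 5.75 sts per in.
right front: 14.5 × 5.75 = 83.38 → 83.
sleeve: 13 × 5.75 = 74.75 → 75.
pocket: 5.5 × 5.75 = 31.62 → 32.
button band: 2.5 × 5.75 = 14.38 → 14.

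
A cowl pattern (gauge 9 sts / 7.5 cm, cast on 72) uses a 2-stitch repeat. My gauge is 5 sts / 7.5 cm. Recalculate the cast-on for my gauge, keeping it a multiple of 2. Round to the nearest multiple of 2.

40 stitches.

72 × 5 / 9 = 40.00.
Nearest multiple of 2: 40.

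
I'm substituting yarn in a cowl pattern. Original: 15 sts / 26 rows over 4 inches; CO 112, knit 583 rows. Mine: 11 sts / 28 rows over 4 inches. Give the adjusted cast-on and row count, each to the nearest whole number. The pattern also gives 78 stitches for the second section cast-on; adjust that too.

Stitches: 112 × 11/15 = 82.13 → 82.
Rows: 583 × 28/26 = 627.85 → 628.
second section cast-on: 78 × 11/15 = 57.20 → 57.

Cast on 82 stitches; work 628 rows; second section cast-on 57 stitches.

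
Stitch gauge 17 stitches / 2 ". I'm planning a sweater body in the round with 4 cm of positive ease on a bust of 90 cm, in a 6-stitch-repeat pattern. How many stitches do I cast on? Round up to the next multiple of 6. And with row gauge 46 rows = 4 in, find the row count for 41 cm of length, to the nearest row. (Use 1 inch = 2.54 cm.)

Finished = 90 + 4 = 94 cm.
94 cm × 1/2.54 = 37.01 inches.
17/2 = 8.5 sts per in; 37.01 × 8.5 = 314.57 sts.
Next multiple of 6 → 318.
41 cm = 16.14 inches; × 11.5 = 185.63 → 186 rows.

Cast on 318 stitches; work 186 rows.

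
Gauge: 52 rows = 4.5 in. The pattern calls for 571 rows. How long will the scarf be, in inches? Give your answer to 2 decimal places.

52 rows / 4.5 inch = 11.556 rows per inch.
571 / 11.556 = 49.413 inches.

49.41 inches.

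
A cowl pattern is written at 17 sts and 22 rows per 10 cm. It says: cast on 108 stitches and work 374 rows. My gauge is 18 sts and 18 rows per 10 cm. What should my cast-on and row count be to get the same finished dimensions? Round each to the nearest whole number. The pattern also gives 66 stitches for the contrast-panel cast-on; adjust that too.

Cast on 114 stitches; work 306 rows; contrast-panel cast-on 70 stitches.

Stitches: 108 × 18/17 = 114.35 → 114.
Rows: 374 × 18/22 = 306.00 → 306.
contrast-panel cast-on: 66 × 18/17 = 69.88 → 70.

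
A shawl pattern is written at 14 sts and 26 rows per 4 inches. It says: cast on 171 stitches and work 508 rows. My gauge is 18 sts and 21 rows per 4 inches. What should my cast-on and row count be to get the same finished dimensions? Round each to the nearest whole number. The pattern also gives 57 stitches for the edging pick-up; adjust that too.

Cast on 220 stitches; work 410 rows; edging pick-up 73 stitches.

Stitches: 171 × 18/14 = 219.86 → 220.
Rows: 508 × 21/26 = 410.31 → 410.
edging pick-up: 57 × 18/14 = 73.29 → 73.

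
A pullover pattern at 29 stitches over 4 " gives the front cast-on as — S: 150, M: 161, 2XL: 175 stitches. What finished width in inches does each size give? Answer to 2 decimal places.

29/4 = 7.25 sts per in.
S: 150 / 7.25 = 20.690 → 20.69 in.
M: 161 / 7.25 = 22.207 → 22.21 in.
2XL: 175 / 7.25 = 24.138 → 24.14 in.

S 20.69 inches; M 22.21 inches; 2XL 24.14 inches.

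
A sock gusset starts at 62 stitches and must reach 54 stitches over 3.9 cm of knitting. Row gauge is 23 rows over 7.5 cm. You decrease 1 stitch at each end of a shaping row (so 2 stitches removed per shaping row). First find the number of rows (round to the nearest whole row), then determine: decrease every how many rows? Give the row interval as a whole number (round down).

Rows = 3.9 × 3.067 = 12.0 → 12 rows.
Stitches to remove: 8 → 4 shaping rows (at 2 st each).
12 / 4 = 3.00 → every 3 rows.

Decrease every 3rd row.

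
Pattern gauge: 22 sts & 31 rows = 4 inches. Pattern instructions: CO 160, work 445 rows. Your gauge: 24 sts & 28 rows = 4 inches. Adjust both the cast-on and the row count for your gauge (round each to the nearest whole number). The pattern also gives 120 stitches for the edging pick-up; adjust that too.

Cast on 175 stitches; work 402 rows; edging pick-up 131 stitches.

Stitches: 160 × 24/22 = 174.55 → 175.
Rows: 445 × 28/31 = 401.94 → 402.
edging pick-up: 120 × 24/22 = 130.91 → 131.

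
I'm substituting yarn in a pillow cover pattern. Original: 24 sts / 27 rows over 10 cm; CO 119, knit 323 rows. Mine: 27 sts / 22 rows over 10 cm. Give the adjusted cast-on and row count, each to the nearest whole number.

Stitches: 119 × 27/24 = 133.88 → 134.
Rows: 323 × 22/27 = 263.19 → 263.

Cast on 134 stitches; work 263 rows.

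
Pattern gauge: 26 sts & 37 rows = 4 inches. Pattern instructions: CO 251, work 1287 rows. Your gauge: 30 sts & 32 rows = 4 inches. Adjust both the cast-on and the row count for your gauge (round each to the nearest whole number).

Cast on 290 stitches; work 1113 rows.

Stitches: 251 × 30/26 = 289.62 → 290.
Rows: 1287 × 32/37 = 1113.08 → 1113.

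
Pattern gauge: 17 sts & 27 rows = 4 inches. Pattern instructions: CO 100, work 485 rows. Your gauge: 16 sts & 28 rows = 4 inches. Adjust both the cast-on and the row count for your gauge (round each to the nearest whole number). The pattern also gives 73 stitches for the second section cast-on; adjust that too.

Cast on 94 stitches; work 503 rows; second section cast-on 69 stitches.

Stitches: 100 × 16/17 = 94.12 → 94.
Rows: 485 × 28/27 = 502.96 → 503.
second section cast-on: 73 × 16/17 = 68.71 → 69.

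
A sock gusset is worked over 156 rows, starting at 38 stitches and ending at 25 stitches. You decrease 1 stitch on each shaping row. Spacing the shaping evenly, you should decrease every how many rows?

Decrease every 12th row.

Stitches to remove: |25 − 38| = 13.
Shaping rows needed: 13 / 1 = 13.
156 rows / 13 = every 12 rows.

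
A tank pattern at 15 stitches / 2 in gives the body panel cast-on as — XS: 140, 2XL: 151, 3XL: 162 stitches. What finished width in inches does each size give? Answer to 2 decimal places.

XS 18.67 inches; 2XL 20.13 inches; 3XL 21.60 inches.

15/2 = 7.5 sts per in.
XS: 140 / 7.5 = 18.667 → 18.67 in.
2XL: 151 / 7.5 = 20.133 → 20.13 in.
3XL: 162 / 7.5 = 21.600 → 21.60 in.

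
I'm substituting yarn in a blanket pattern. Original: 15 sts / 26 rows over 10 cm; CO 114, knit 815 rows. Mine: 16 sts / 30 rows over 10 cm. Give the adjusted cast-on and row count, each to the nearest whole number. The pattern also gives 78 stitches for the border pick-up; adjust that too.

Stitches: 114 × 16/15 = 121.60 → 122.
Rows: 815 × 30/26 = 940.38 → 940.
border pick-up: 78 × 16/15 = 83.20 → 83.

Cast on 122 stitches; work 940 rows; border pick-up 83 stitches.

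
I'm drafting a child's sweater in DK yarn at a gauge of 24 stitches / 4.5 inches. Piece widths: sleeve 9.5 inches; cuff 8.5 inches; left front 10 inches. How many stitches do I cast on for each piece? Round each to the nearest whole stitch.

Rate = 24/4.5 = 5.333 sts per in.
sleeve: 9.5 × 5.333 = 50.67 → 51.
cuff: 8.5 × 5.333 = 45.33 → 45.
left front: 10 × 5.333 = 53.33 → 53.

sleeve 51; cuff 45; left front 53.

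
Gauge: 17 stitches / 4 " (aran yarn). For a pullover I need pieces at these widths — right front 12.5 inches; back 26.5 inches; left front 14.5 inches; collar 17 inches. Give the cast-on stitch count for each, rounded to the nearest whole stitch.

right front 53; back 113; left front 62; collar 72.

Rate = 17/4 = 4.25 sts per in.
right front: 12.5 × 4.25 = 53.12 → 53.
back: 26.5 × 4.25 = 112.62 → 113.
left front: 14.5 × 4.25 = 61.62 → 62.
collar: 17 × 4.25 = 72.25 → 72.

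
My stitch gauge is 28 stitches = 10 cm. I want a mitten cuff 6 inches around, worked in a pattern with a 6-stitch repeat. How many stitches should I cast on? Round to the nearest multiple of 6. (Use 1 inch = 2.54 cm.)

6 in = 6 × 2.54 = 15.24 cm.
28 / 10 = 2.8 sts/cm.
15.24 × 2.8 = 42.67 sts.
→ 42.

42 stitches.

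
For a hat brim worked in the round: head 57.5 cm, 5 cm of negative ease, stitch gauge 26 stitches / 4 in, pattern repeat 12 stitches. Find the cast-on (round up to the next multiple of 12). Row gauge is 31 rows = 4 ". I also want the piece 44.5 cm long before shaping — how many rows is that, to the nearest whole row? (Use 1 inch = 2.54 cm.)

Cast on 144 stitches; work 136 rows.

Finished = 57.5 − 5 = 52.5 cm.
52.5 cm × 1/2.54 = 20.67 inches.
26/4 = 6.5 sts per in; 20.67 × 6.5 = 134.35 sts.
Next multiple of 12 → 144.
44.5 cm = 17.52 inches; × 7.75 = 135.78 → 136 rows.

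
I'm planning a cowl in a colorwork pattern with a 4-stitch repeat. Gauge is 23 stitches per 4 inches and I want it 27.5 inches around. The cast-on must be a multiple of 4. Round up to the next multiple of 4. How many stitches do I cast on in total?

160 stitches.

23 / 4 = 5.75 sts per inch.
27.5 × 5.75 = 158.12 sts.
Next multiple of 4: 160.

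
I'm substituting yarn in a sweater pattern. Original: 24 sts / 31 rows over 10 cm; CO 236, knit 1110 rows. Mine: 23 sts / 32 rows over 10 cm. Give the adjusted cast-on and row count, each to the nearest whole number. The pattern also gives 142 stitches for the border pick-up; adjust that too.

Cast on 226 stitches; work 1146 rows; border pick-up 136 stitches.

Stitches: 236 × 23/24 = 226.17 → 226.
Rows: 1110 × 32/31 = 1145.81 → 1146.
border pick-up: 142 × 23/24 = 136.08 → 136.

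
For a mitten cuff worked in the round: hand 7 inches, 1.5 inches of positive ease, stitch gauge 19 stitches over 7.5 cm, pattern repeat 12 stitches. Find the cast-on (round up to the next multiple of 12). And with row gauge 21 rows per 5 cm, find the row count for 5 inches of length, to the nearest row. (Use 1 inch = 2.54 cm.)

Cast on 60 stitches; work 53 rows.

Finished = 7 + 1.5 = 8.5 inches.
8.5 inches × 2.54 = 21.59 cm.
19/7.5 = 2.533 sts per cm; 21.59 × 2.533 = 54.69 sts.
Next multiple of 12 → 60.
5 inches = 12.70 cm; × 4.2 = 53.34 → 53 rows.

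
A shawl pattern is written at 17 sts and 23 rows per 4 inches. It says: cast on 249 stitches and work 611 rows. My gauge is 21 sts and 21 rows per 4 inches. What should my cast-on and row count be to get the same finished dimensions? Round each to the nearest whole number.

Stitches: 249 × 21/17 = 307.59 → 308.
Rows: 611 × 21/23 = 557.87 → 558.

Cast on 308 stitches; work 558 rows.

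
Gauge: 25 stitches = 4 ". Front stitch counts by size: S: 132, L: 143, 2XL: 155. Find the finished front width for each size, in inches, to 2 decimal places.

S 21.12 inches; L 22.88 inches; 2XL 24.80 inches.

25/4 = 6.25 sts per in.
S: 132 / 6.25 = 21.120 → 21.12 in.
L: 143 / 6.25 = 22.880 → 22.88 in.
2XL: 155 / 6.25 = 24.800 → 24.80 in.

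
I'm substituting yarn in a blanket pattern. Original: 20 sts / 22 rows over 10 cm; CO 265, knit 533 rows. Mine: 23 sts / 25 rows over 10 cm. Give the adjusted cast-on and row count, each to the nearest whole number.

Stitches: 265 × 23/20 = 304.75 → 305.
Rows: 533 × 25/22 = 605.68 → 606.

Cast on 305 stitches; work 606 rows.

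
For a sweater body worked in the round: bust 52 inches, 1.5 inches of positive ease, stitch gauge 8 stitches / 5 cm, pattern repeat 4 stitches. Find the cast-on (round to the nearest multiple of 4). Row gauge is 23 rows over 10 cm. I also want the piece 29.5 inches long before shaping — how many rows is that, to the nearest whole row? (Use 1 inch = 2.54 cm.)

Finished = 52 + 1.5 = 53.5 inches.
53.5 inches × 2.54 = 135.89 cm.
8/5 = 1.6 sts per cm; 135.89 × 1.6 = 217.42 sts.
Nearest multiple of 4 → 216.
29.5 inches = 74.93 cm; × 2.3 = 172.34 → 172 rows.

Cast on 216 stitches; work 172 rows.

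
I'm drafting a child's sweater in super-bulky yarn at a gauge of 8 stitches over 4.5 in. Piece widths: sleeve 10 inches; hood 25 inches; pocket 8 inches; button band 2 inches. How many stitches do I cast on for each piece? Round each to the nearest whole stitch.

sleeve 18; hood 44; pocket 14; button band 4.

Rate = 8/4.5 = 1.778 sts per in.
sleeve: 10 × 1.778 = 17.78 → 18.
hood: 25 × 1.778 = 44.44 → 44.
pocket: 8 × 1.778 = 14.22 → 14.
button band: 2 × 1.778 = 3.56 → 4.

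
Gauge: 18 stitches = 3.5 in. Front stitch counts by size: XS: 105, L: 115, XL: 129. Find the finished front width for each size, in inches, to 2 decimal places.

18/3.5 = 5.143 sts per in.
XS: 105 / 5.143 = 20.417 → 20.42 in.
L: 115 / 5.143 = 22.361 → 22.36 in.
XL: 129 / 5.143 = 25.083 → 25.08 in.

XS 20.42 inches; L 22.36 inches; XL 25.08 inches.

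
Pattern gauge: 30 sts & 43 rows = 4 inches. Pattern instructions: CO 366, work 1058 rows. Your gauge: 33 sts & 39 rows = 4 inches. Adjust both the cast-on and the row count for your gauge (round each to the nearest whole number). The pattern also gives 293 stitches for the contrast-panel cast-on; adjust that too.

Cast on 403 stitches; work 960 rows; contrast-panel cast-on 322 stitches.

Stitches: 366 × 33/30 = 402.60 → 403.
Rows: 1058 × 39/43 = 959.58 → 960.
contrast-panel cast-on: 293 × 33/30 = 322.30 → 322.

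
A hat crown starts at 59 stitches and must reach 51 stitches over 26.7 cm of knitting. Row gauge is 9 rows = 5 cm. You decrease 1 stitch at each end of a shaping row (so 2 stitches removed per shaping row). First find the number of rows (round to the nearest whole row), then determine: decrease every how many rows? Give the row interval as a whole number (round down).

Decrease every 12th row.

Rows = 26.7 × 1.8 = 48.1 → 48 rows.
Stitches to remove: 8 → 4 shaping rows (at 2 st each).
48 / 4 = 12.00 → every 12 rows.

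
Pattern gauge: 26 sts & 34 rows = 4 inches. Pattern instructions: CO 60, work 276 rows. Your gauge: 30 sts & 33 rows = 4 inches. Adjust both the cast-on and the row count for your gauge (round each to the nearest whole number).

Stitches: 60 × 30/26 = 69.23 → 69.
Rows: 276 × 33/34 = 267.88 → 268.

Cast on 69 stitches; work 268 rows.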